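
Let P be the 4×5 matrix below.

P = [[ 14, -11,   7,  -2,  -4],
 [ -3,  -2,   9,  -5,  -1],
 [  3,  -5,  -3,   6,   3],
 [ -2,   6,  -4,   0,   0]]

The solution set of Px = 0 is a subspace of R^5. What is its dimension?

1

Row reduce to echelon form.
R2 ← R2 + (3/14)·R1: [0, -61/14, 21/2, -38/7, -13/7]
R3 ← R3 − (3/14)·R1: [0, -37/14, -9/2, 45/7, 27/7]
R4 ← R4 + (1/7)·R1: [0, 31/7, -3, -2/7, -4/7]
R3 ← R3 − (37/61)·R2: [0, 0, -663/61, 593/61, 304/61]
R4 ← R4 + (62/61)·R2: [0, 0, 468/61, -354/61, -150/61]
R4 ← R4 + (12/17)·R3: [0, 0, 0, 18/17, 18/17]
4 nonzero rows, so rank(P) = 4.
P has 5 columns; by rank–nullity, nullity = 5 − 4 = 1.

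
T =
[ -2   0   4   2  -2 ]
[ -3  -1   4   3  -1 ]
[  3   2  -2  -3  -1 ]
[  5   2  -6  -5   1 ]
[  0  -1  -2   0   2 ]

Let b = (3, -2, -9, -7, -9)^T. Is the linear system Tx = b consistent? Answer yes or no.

Row reduce the augmented matrix [T | b].
R2 ← R2 − (3/2)·R1: [0, -1, -2, 0, 2, -13/2]
R3 ← R3 + (3/2)·R1: [0, 2, 4, 0, -4, -9/2]
R4 ← R4 + (5/2)·R1: [0, 2, 4, 0, -4, 1/2]
R3 ← R3 + (2)·R2: [0, 0, 0, 0, 0, -35/2]
R4 ← R4 + (2)·R2: [0, 0, 0, 0, 0, -25/2]
R5 ← R5 − R2: [0, 0, 0, 0, 0, -5/2]
R4 ← R4 − (5/7)·R3: [0, 0, 0, 0, 0, 0]
R5 ← R5 − (1/7)·R3: [0, 0, 0, 0, 0, 0]
The echelon form has 3 nonzero rows; the last pivot sits in the augmented column, so rank(T) = 2 but rank([T|b]) = 3.
Since the ranks differ, the system is inconsistent.

no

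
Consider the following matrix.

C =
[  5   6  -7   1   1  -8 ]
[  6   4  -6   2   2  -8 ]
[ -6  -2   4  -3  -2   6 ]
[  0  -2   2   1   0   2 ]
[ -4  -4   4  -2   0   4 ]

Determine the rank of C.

Row reduce to echelon form.
R2 ← R2 − (6/5)·R1: [0, -16/5, 12/5, 4/5, 4/5, 8/5]
R3 ← R3 + (6/5)·R1: [0, 26/5, -22/5, -9/5, -4/5, -18/5]
R5 ← R5 + (4/5)·R1: [0, 4/5, -8/5, -6/5, 4/5, -12/5]
R3 ← R3 + (13/8)·R2: [0, 0, -1/2, -1/2, 1/2, -1]
R4 ← R4 − (5/8)·R2: [0, 0, 1/2, 1/2, -1/2, 1]
R5 ← R5 + (1/4)·R2: [0, 0, -1, -1, 1, -2]
R4 ← R4 + R3: [0, 0, 0, 0, 0, 0]
R5 ← R5 − (2)·R3: [0, 0, 0, 0, 0, 0]
Echelon form has 3 nonzero rows, so rank(C) = 3.

3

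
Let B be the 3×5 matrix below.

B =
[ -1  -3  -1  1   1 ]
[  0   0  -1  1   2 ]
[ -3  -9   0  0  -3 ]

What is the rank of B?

Row reduce to echelon form.
R3 ← R3 − (3)·R1: [0, 0, 3, -3, -6]
R3 ← R3 + (3)·R2: [0, 0, 0, 0, 0]
Echelon form has 2 nonzero rows, so rank(B) = 2.

2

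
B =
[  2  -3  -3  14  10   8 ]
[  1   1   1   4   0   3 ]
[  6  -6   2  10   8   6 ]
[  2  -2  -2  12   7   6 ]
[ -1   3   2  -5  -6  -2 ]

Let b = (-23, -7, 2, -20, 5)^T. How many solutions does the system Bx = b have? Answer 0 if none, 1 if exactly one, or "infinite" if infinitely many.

Row reduce the augmented matrix [B | b].
R2 ← R2 − (1/2)·R1: [0, 5/2, 5/2, -3, -5, -1, 9/2]
R3 ← R3 − (3)·R1: [0, 3, 11, -32, -22, -18, 71]
R4 ← R4 − R1: [0, 1, 1, -2, -3, -2, 3]
R5 ← R5 + (1/2)·R1: [0, 3/2, 1/2, 2, -1, 2, -13/2]
R3 ← R3 − (6/5)·R2: [0, 0, 8, -142/5, -16, -84/5, 328/5]
R4 ← R4 − (2/5)·R2: [0, 0, 0, -4/5, -1, -8/5, 6/5]
R5 ← R5 − (3/5)·R2: [0, 0, -1, 19/5, 2, 13/5, -46/5]
R5 ← R5 + (1/8)·R3: [0, 0, 0, 1/4, 0, 1/2, -1]
R5 ← R5 + (5/16)·R4: [0, 0, 0, 0, -5/16, 0, -5/8]
The echelon form has 5 nonzero rows, and every pivot lies in the first 6 columns, so rank(B) = rank([B|b]) = 5.
The system is consistent.
rank = 5 < 6 unknowns, so there are infinitely many solutions.

infinite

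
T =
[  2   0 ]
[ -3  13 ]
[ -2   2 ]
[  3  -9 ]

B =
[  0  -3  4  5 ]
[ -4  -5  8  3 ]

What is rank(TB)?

2

First compute TB:
[[  0,  -6,   8,  10],
 [-52, -56,  92,  24],
 [ -8,  -4,   8,  -4],
 [ 36,  36, -60, -12]]
Now row reduce the product.
Swap R1 ↔ R2
R3 ← R3 − (2/13)·R1: [0, 60/13, -80/13, -100/13]
R4 ← R4 + (9/13)·R1: [0, -36/13, 48/13, 60/13]
R3 ← R3 + (10/13)·R2: [0, 0, 0, 0]
R4 ← R4 − (6/13)·R2: [0, 0, 0, 0]
2 nonzero rows, so rank(TB) = 2.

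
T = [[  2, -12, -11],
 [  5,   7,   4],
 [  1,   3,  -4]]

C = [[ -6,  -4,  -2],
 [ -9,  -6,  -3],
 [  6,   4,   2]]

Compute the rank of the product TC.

1

First compute TC:
[[ 30,  20,  10],
 [-69, -46, -23],
 [-57, -38, -19]]
Now row reduce the product.
R2 ← R2 + (23/10)·R1: [0, 0, 0]
R3 ← R3 + (19/10)·R1: [0, 0, 0]
1 nonzero row, so rank(TC) = 1.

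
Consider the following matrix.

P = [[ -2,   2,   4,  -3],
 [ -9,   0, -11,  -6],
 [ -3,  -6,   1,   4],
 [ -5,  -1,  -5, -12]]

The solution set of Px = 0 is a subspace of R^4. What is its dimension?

0

Row reduce to echelon form.
R2 ← R2 − (9/2)·R1: [0, -9, -29, 15/2]
R3 ← R3 − (3/2)·R1: [0, -9, -5, 17/2]
R4 ← R4 − (5/2)·R1: [0, -6, -15, -9/2]
R3 ← R3 − R2: [0, 0, 24, 1]
R4 ← R4 − (2/3)·R2: [0, 0, 13/3, -19/2]
R4 ← R4 − (13/72)·R3: [0, 0, 0, -697/72]
4 nonzero rows, so rank(P) = 4.
P has 4 columns; by rank–nullity, nullity = 4 − 4 = 0.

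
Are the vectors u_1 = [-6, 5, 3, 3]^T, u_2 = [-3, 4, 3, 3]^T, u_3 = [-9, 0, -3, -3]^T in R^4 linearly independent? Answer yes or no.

Form the matrix with these vectors as rows and row reduce.
R2 ← R2 − (1/2)·R1: [0, 3/2, 3/2, 3/2]
R3 ← R3 − (3/2)·R1: [0, -15/2, -15/2, -15/2]
R3 ← R3 + (5)·R2: [0, 0, 0, 0]
2 nonzero rows, so the 3 vectors span a space of dimension 2.
Since 2 < 3, the vectors are linearly dependent.

no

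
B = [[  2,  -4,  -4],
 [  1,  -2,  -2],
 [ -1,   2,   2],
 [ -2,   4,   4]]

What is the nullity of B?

Row reduce to echelon form.
R2 ← R2 − (1/2)·R1: [0, 0, 0]
R3 ← R3 + (1/2)·R1: [0, 0, 0]
R4 ← R4 + R1: [0, 0, 0]
1 nonzero row, so rank(B) = 1.
B has 3 columns; by rank–nullity, nullity = 3 − 1 = 2.

2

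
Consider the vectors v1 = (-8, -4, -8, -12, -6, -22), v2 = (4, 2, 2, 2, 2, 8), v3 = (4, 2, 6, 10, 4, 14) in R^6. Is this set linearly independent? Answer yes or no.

Form the matrix with these vectors as rows and row reduce.
R2 ← R2 + (1/2)·R1: [0, 0, -2, -4, -1, -3]
R3 ← R3 + (1/2)·R1: [0, 0, 2, 4, 1, 3]
R3 ← R3 + R2: [0, 0, 0, 0, 0, 0]
2 nonzero rows, so the 3 vectors span a space of dimension 2.
Since 2 < 3, the vectors are linearly dependent.

no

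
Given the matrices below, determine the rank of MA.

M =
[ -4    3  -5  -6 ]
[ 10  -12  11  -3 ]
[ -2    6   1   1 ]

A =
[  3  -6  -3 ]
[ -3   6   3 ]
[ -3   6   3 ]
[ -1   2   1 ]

First compute MA:
[[  0,   0,   0],
 [ 36, -72, -36],
 [-28,  56,  28]]
Now row reduce the product.
Swap R1 ↔ R2
R3 ← R3 + (7/9)·R1: [0, 0, 0]
1 nonzero row, so rank(MA) = 1.

1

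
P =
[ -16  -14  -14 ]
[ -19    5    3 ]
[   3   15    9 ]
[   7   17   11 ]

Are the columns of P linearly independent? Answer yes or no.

yes

Row reduce P to echelon form.
R2 ← R2 − (19/16)·R1: [0, 173/8, 157/8]
R3 ← R3 + (3/16)·R1: [0, 99/8, 51/8]
R4 ← R4 + (7/16)·R1: [0, 87/8, 39/8]
R3 ← R3 − (99/173)·R2: [0, 0, -840/173]
R4 ← R4 − (87/173)·R2: [0, 0, -864/173]
R4 ← R4 − (36/35)·R3: [0, 0, 0]
3 pivots among 3 columns.
Every column is a pivot column, so the columns are linearly independent.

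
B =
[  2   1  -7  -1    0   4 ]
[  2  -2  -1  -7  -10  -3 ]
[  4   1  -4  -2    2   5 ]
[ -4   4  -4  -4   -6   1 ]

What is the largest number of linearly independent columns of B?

Row reduce to echelon form.
R2 ← R2 − R1: [0, -3, 6, -6, -10, -7]
R3 ← R3 − (2)·R1: [0, -1, 10, 0, 2, -3]
R4 ← R4 + (2)·R1: [0, 6, -18, -6, -6, 9]
R3 ← R3 − (1/3)·R2: [0, 0, 8, 2, 16/3, -2/3]
R4 ← R4 + (2)·R2: [0, 0, -6, -18, -26, -5]
R4 ← R4 + (3/4)·R3: [0, 0, 0, -33/2, -22, -11/2]
Echelon form has 4 nonzero rows, so rank(B) = 4.
The rank gives the maximum number of linearly independent columns: 4.

4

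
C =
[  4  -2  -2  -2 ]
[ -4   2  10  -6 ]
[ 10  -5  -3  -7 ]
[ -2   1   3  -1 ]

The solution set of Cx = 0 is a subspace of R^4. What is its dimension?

2

Row reduce to echelon form.
R2 ← R2 + R1: [0, 0, 8, -8]
R3 ← R3 − (5/2)·R1: [0, 0, 2, -2]
R4 ← R4 + (1/2)·R1: [0, 0, 2, -2]
R3 ← R3 − (1/4)·R2: [0, 0, 0, 0]
R4 ← R4 − (1/4)·R2: [0, 0, 0, 0]
2 nonzero rows, so rank(C) = 2.
C has 4 columns; by rank–nullity, nullity = 4 − 2 = 2.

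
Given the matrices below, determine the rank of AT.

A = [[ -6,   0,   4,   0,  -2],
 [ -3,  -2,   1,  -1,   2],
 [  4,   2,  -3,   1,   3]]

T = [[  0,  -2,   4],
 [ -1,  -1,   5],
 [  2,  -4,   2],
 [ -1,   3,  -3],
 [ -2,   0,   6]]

2

First compute AT:
[[ 12,  -4, -28],
 [  1,   1,  -5],
 [-15,   5,  35]]
Now row reduce the product.
R2 ← R2 − (1/12)·R1: [0, 4/3, -8/3]
R3 ← R3 + (5/4)·R1: [0, 0, 0]
2 nonzero rows, so rank(AT) = 2.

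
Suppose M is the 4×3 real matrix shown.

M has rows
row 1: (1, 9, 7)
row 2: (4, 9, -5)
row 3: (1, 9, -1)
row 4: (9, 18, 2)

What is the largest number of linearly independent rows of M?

Row reduce to echelon form.
R2 ← R2 − (4)·R1: [0, -27, -33]
R3 ← R3 − R1: [0, 0, -8]
R4 ← R4 − (9)·R1: [0, -63, -61]
R4 ← R4 − (7/3)·R2: [0, 0, 16]
R4 ← R4 + (2)·R3: [0, 0, 0]
Echelon form has 3 nonzero rows, so rank(M) = 3.
The rank gives the maximum number of linearly independent rows: 3.

3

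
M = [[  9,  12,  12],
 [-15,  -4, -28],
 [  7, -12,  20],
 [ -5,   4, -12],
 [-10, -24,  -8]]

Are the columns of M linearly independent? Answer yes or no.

Row reduce M to echelon form.
R2 ← R2 + (5/3)·R1: [0, 16, -8]
R3 ← R3 − (7/9)·R1: [0, -64/3, 32/3]
R4 ← R4 + (5/9)·R1: [0, 32/3, -16/3]
R5 ← R5 + (10/9)·R1: [0, -32/3, 16/3]
R3 ← R3 + (4/3)·R2: [0, 0, 0]
R4 ← R4 − (2/3)·R2: [0, 0, 0]
R5 ← R5 + (2/3)·R2: [0, 0, 0]
2 pivots among 3 columns.
Only 2 < 3 pivot columns, so the columns are linearly dependent.

no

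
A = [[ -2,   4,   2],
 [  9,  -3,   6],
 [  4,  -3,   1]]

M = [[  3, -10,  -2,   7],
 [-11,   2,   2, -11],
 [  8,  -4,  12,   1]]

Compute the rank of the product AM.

First compute AM:
[[-34,  20,  36, -56],
 [108, -120,  48, 102],
 [ 53, -50,  -2,  62]]
Now row reduce the product.
R2 ← R2 + (54/17)·R1: [0, -960/17, 2760/17, -1290/17]
R3 ← R3 + (53/34)·R1: [0, -320/17, 920/17, -430/17]
R3 ← R3 − (1/3)·R2: [0, 0, 0, 0]
2 nonzero rows, so rank(AM) = 2.

2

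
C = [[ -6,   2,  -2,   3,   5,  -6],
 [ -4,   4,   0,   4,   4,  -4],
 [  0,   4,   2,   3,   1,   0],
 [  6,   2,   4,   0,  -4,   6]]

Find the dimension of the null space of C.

Row reduce to echelon form.
R2 ← R2 − (2/3)·R1: [0, 8/3, 4/3, 2, 2/3, 0]
R4 ← R4 + R1: [0, 4, 2, 3, 1, 0]
R3 ← R3 − (3/2)·R2: [0, 0, 0, 0, 0, 0]
R4 ← R4 − (3/2)·R2: [0, 0, 0, 0, 0, 0]
2 nonzero rows, so rank(C) = 2.
C has 6 columns; by rank–nullity, nullity = 6 − 2 = 4.

4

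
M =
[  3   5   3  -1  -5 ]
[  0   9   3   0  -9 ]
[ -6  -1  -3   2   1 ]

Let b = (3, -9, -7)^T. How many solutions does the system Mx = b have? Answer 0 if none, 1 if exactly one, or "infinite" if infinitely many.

Row reduce the augmented matrix [M | b].
R3 ← R3 + (2)·R1: [0, 9, 3, 0, -9, -1]
R3 ← R3 − R2: [0, 0, 0, 0, 0, 8]
The echelon form has 3 nonzero rows; the last pivot sits in the augmented column, so rank(M) = 2 but rank([M|b]) = 3.
Since the ranks differ, the system is inconsistent.
It has no solutions.

0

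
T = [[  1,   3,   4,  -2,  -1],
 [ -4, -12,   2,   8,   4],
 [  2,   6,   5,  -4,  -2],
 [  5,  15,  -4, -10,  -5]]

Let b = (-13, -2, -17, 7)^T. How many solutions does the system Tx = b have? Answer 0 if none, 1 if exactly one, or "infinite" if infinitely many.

Row reduce the augmented matrix [T | b].
R2 ← R2 + (4)·R1: [0, 0, 18, 0, 0, -54]
R3 ← R3 − (2)·R1: [0, 0, -3, 0, 0, 9]
R4 ← R4 − (5)·R1: [0, 0, -24, 0, 0, 72]
R3 ← R3 + (1/6)·R2: [0, 0, 0, 0, 0, 0]
R4 ← R4 + (4/3)·R2: [0, 0, 0, 0, 0, 0]
The echelon form has 2 nonzero rows, and every pivot lies in the first 5 columns, so rank(T) = rank([T|b]) = 2.
The system is consistent.
rank = 2 < 5 unknowns, so there are infinitely many solutions.

infinite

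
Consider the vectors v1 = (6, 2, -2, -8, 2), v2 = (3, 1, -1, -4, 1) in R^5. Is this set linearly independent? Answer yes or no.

no

Form the matrix with these vectors as rows and row reduce.
R2 ← R2 − (1/2)·R1: [0, 0, 0, 0, 0]
1 nonzero row, so the 2 vectors span a space of dimension 1.
Since 1 < 2, the vectors are linearly dependent.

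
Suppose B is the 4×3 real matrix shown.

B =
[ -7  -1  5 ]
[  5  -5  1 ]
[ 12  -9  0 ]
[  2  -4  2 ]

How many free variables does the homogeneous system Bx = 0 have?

1

Row reduce to echelon form.
R2 ← R2 + (5/7)·R1: [0, -40/7, 32/7]
R3 ← R3 + (12/7)·R1: [0, -75/7, 60/7]
R4 ← R4 + (2/7)·R1: [0, -30/7, 24/7]
R3 ← R3 − (15/8)·R2: [0, 0, 0]
R4 ← R4 − (3/4)·R2: [0, 0, 0]
2 nonzero rows, so rank(B) = 2.
B has 3 columns; by rank–nullity, nullity = 3 − 2 = 1.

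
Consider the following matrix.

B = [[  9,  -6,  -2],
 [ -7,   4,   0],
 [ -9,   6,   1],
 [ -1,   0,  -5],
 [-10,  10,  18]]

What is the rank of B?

3

Row reduce to echelon form.
R2 ← R2 + (7/9)·R1: [0, -2/3, -14/9]
R3 ← R3 + R1: [0, 0, -1]
R4 ← R4 + (1/9)·R1: [0, -2/3, -47/9]
R5 ← R5 + (10/9)·R1: [0, 10/3, 142/9]
R4 ← R4 − R2: [0, 0, -11/3]
R5 ← R5 + (5)·R2: [0, 0, 8]
R4 ← R4 − (11/3)·R3: [0, 0, 0]
R5 ← R5 + (8)·R3: [0, 0, 0]
Echelon form has 3 nonzero rows, so rank(B) = 3.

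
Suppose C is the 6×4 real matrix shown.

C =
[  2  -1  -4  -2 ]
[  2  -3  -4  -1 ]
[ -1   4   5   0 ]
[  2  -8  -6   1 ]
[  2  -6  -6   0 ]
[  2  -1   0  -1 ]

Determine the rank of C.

3

Row reduce to echelon form.
R2 ← R2 − R1: [0, -2, 0, 1]
R3 ← R3 + (1/2)·R1: [0, 7/2, 3, -1]
R4 ← R4 − R1: [0, -7, -2, 3]
R5 ← R5 − R1: [0, -5, -2, 2]
R6 ← R6 − R1: [0, 0, 4, 1]
R3 ← R3 + (7/4)·R2: [0, 0, 3, 3/4]
R4 ← R4 − (7/2)·R2: [0, 0, -2, -1/2]
R5 ← R5 − (5/2)·R2: [0, 0, -2, -1/2]
R4 ← R4 + (2/3)·R3: [0, 0, 0, 0]
R5 ← R5 + (2/3)·R3: [0, 0, 0, 0]
R6 ← R6 − (4/3)·R3: [0, 0, 0, 0]
Echelon form has 3 nonzero rows, so rank(C) = 3.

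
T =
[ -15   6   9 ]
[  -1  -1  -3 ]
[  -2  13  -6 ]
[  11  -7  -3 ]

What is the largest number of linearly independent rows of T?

Row reduce to echelon form.
R2 ← R2 − (1/15)·R1: [0, -7/5, -18/5]
R3 ← R3 − (2/15)·R1: [0, 61/5, -36/5]
R4 ← R4 + (11/15)·R1: [0, -13/5, 18/5]
R3 ← R3 + (61/7)·R2: [0, 0, -270/7]
R4 ← R4 − (13/7)·R2: [0, 0, 72/7]
R4 ← R4 + (4/15)·R3: [0, 0, 0]
Echelon form has 3 nonzero rows, so rank(T) = 3.
The rank gives the maximum number of linearly independent rows: 3.

3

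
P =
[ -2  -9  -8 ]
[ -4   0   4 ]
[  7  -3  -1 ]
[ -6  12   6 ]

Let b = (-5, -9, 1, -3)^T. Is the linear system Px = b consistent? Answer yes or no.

no

Row reduce the augmented matrix [P | b].
R2 ← R2 − (2)·R1: [0, 18, 20, 1]
R3 ← R3 + (7/2)·R1: [0, -69/2, -29, -33/2]
R4 ← R4 − (3)·R1: [0, 39, 30, 12]
R3 ← R3 + (23/12)·R2: [0, 0, 28/3, -175/12]
R4 ← R4 − (13/6)·R2: [0, 0, -40/3, 59/6]
R4 ← R4 + (10/7)·R3: [0, 0, 0, -11]
The echelon form has 4 nonzero rows; the last pivot sits in the augmented column, so rank(P) = 3 but rank([P|b]) = 4.
Since the ranks differ, the system is inconsistent.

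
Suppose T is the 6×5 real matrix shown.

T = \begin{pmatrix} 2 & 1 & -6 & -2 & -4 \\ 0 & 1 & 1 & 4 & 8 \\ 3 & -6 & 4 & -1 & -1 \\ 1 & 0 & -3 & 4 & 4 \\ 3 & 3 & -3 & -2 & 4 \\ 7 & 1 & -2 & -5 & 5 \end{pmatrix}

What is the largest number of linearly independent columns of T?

4

Row reduce to echelon form.
R3 ← R3 − (3/2)·R1: [0, -15/2, 13, 2, 5]
R4 ← R4 − (1/2)·R1: [0, -1/2, 0, 5, 6]
R5 ← R5 − (3/2)·R1: [0, 3/2, 6, 1, 10]
R6 ← R6 − (7/2)·R1: [0, -5/2, 19, 2, 19]
R3 ← R3 + (15/2)·R2: [0, 0, 41/2, 32, 65]
R4 ← R4 + (1/2)·R2: [0, 0, 1/2, 7, 10]
R5 ← R5 − (3/2)·R2: [0, 0, 9/2, -5, -2]
R6 ← R6 + (5/2)·R2: [0, 0, 43/2, 12, 39]
R4 ← R4 − (1/41)·R3: [0, 0, 0, 255/41, 345/41]
R5 ← R5 − (9/41)·R3: [0, 0, 0, -493/41, -667/41]
R6 ← R6 − (43/41)·R3: [0, 0, 0, -884/41, -1196/41]
R5 ← R5 + (29/15)·R4: [0, 0, 0, 0, 0]
R6 ← R6 + (52/15)·R4: [0, 0, 0, 0, 0]
Echelon form has 4 nonzero rows, so rank(T) = 4.
The rank gives the maximum number of linearly independent columns: 4.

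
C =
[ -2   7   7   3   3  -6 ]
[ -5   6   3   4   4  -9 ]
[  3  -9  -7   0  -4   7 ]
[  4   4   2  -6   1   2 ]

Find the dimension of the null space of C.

2

Row reduce to echelon form.
R2 ← R2 − (5/2)·R1: [0, -23/2, -29/2, -7/2, -7/2, 6]
R3 ← R3 + (3/2)·R1: [0, 3/2, 7/2, 9/2, 1/2, -2]
R4 ← R4 + (2)·R1: [0, 18, 16, 0, 7, -10]
R3 ← R3 + (3/23)·R2: [0, 0, 37/23, 93/23, 1/23, -28/23]
R4 ← R4 + (36/23)·R2: [0, 0, -154/23, -126/23, 35/23, -14/23]
R4 ← R4 + (154/37)·R3: [0, 0, 0, 420/37, 63/37, -210/37]
4 nonzero rows, so rank(C) = 4.
C has 6 columns; by rank–nullity, nullity = 6 − 4 = 2.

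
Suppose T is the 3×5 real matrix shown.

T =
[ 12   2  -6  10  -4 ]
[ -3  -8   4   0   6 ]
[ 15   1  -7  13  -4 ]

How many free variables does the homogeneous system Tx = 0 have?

3

Row reduce to echelon form.
R2 ← R2 + (1/4)·R1: [0, -15/2, 5/2, 5/2, 5]
R3 ← R3 − (5/4)·R1: [0, -3/2, 1/2, 1/2, 1]
R3 ← R3 − (1/5)·R2: [0, 0, 0, 0, 0]
2 nonzero rows, so rank(T) = 2.
T has 5 columns; by rank–nullity, nullity = 5 − 2 = 3.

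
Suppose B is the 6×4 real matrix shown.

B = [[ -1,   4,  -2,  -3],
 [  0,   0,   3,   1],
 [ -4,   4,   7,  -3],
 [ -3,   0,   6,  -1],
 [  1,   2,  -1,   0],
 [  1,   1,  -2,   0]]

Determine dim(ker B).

1

Row reduce to echelon form.
R3 ← R3 − (4)·R1: [0, -12, 15, 9]
R4 ← R4 − (3)·R1: [0, -12, 12, 8]
R5 ← R5 + R1: [0, 6, -3, -3]
R6 ← R6 + R1: [0, 5, -4, -3]
Swap R2 ↔ R3
R4 ← R4 − R2: [0, 0, -3, -1]
R5 ← R5 + (1/2)·R2: [0, 0, 9/2, 3/2]
R6 ← R6 + (5/12)·R2: [0, 0, 9/4, 3/4]
R4 ← R4 + R3: [0, 0, 0, 0]
R5 ← R5 − (3/2)·R3: [0, 0, 0, 0]
R6 ← R6 − (3/4)·R3: [0, 0, 0, 0]
3 nonzero rows, so rank(B) = 3.
B has 4 columns; by rank–nullity, nullity = 4 − 3 = 1.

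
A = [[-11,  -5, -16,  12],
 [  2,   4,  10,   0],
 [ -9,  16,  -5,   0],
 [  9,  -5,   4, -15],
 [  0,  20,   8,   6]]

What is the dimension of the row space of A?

Row reduce to echelon form.
R2 ← R2 + (2/11)·R1: [0, 34/11, 78/11, 24/11]
R3 ← R3 − (9/11)·R1: [0, 221/11, 89/11, -108/11]
R4 ← R4 + (9/11)·R1: [0, -100/11, -100/11, -57/11]
R3 ← R3 − (13/2)·R2: [0, 0, -38, -24]
R4 ← R4 + (50/17)·R2: [0, 0, 200/17, 21/17]
R5 ← R5 − (110/17)·R2: [0, 0, -644/17, -138/17]
R4 ← R4 + (100/323)·R3: [0, 0, 0, -2001/323]
R5 ← R5 − (322/323)·R3: [0, 0, 0, 5106/323]
R5 ← R5 + (74/29)·R4: [0, 0, 0, 0]
Echelon form has 4 nonzero rows, so rank(A) = 4.
The row space has dimension equal to the rank: 4.

4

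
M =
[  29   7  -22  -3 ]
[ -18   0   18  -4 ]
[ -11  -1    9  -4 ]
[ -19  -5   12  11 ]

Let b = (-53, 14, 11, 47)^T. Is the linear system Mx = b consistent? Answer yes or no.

yes

Row reduce the augmented matrix [M | b].
R2 ← R2 + (18/29)·R1: [0, 126/29, 126/29, -170/29, -548/29]
R3 ← R3 + (11/29)·R1: [0, 48/29, 19/29, -149/29, -264/29]
R4 ← R4 + (19/29)·R1: [0, -12/29, -70/29, 262/29, 356/29]
R3 ← R3 − (8/21)·R2: [0, 0, -1, -61/21, -40/21]
R4 ← R4 + (2/21)·R2: [0, 0, -2, 178/21, 220/21]
R4 ← R4 − (2)·R3: [0, 0, 0, 100/7, 100/7]
The echelon form has 4 nonzero rows, and every pivot lies in the first 4 columns, so rank(M) = rank([M|b]) = 4.
The system is consistent.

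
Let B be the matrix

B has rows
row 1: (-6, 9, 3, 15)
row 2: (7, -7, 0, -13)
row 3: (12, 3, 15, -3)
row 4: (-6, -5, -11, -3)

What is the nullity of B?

Row reduce to echelon form.
R2 ← R2 + (7/6)·R1: [0, 7/2, 7/2, 9/2]
R3 ← R3 + (2)·R1: [0, 21, 21, 27]
R4 ← R4 − R1: [0, -14, -14, -18]
R3 ← R3 − (6)·R2: [0, 0, 0, 0]
R4 ← R4 + (4)·R2: [0, 0, 0, 0]
2 nonzero rows, so rank(B) = 2.
B has 4 columns; by rank–nullity, nullity = 4 − 2 = 2.

2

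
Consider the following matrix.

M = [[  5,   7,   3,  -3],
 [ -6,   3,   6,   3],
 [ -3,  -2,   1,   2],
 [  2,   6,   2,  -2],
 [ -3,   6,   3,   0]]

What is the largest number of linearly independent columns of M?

3

Row reduce to echelon form.
R2 ← R2 + (6/5)·R1: [0, 57/5, 48/5, -3/5]
R3 ← R3 + (3/5)·R1: [0, 11/5, 14/5, 1/5]
R4 ← R4 − (2/5)·R1: [0, 16/5, 4/5, -4/5]
R5 ← R5 + (3/5)·R1: [0, 51/5, 24/5, -9/5]
R3 ← R3 − (11/57)·R2: [0, 0, 18/19, 6/19]
R4 ← R4 − (16/57)·R2: [0, 0, -36/19, -12/19]
R5 ← R5 − (17/19)·R2: [0, 0, -72/19, -24/19]
R4 ← R4 + (2)·R3: [0, 0, 0, 0]
R5 ← R5 + (4)·R3: [0, 0, 0, 0]
Echelon form has 3 nonzero rows, so rank(M) = 3.
The rank gives the maximum number of linearly independent columns: 3.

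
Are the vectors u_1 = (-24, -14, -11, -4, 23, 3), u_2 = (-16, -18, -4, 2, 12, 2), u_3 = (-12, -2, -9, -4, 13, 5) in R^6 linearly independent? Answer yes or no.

yes

Form the matrix with these vectors as rows and row reduce.
R2 ← R2 − (2/3)·R1: [0, -26/3, 10/3, 14/3, -10/3, 0]
R3 ← R3 − (1/2)·R1: [0, 5, -7/2, -2, 3/2, 7/2]
R3 ← R3 + (15/26)·R2: [0, 0, -41/26, 9/13, -11/26, 7/2]
3 nonzero rows, so the 3 vectors span a space of dimension 3.
Since 3 = 3, the vectors are linearly independent.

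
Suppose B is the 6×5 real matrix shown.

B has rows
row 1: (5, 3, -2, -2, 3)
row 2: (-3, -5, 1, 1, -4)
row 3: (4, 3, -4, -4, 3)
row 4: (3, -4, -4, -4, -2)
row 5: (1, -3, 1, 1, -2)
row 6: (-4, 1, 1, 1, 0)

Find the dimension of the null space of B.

2

Row reduce to echelon form.
R2 ← R2 + (3/5)·R1: [0, -16/5, -1/5, -1/5, -11/5]
R3 ← R3 − (4/5)·R1: [0, 3/5, -12/5, -12/5, 3/5]
R4 ← R4 − (3/5)·R1: [0, -29/5, -14/5, -14/5, -19/5]
R5 ← R5 − (1/5)·R1: [0, -18/5, 7/5, 7/5, -13/5]
R6 ← R6 + (4/5)·R1: [0, 17/5, -3/5, -3/5, 12/5]
R3 ← R3 + (3/16)·R2: [0, 0, -39/16, -39/16, 3/16]
R4 ← R4 − (29/16)·R2: [0, 0, -39/16, -39/16, 3/16]
R5 ← R5 − (9/8)·R2: [0, 0, 13/8, 13/8, -1/8]
R6 ← R6 + (17/16)·R2: [0, 0, -13/16, -13/16, 1/16]
R4 ← R4 − R3: [0, 0, 0, 0, 0]
R5 ← R5 + (2/3)·R3: [0, 0, 0, 0, 0]
R6 ← R6 − (1/3)·R3: [0, 0, 0, 0, 0]
3 nonzero rows, so rank(B) = 3.
B has 5 columns; by rank–nullity, nullity = 5 − 3 = 2.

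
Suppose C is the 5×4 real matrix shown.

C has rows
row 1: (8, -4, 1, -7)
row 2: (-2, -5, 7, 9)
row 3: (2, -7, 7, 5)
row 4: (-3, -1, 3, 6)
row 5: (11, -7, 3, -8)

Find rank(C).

3

Row reduce to echelon form.
R2 ← R2 + (1/4)·R1: [0, -6, 29/4, 29/4]
R3 ← R3 − (1/4)·R1: [0, -6, 27/4, 27/4]
R4 ← R4 + (3/8)·R1: [0, -5/2, 27/8, 27/8]
R5 ← R5 − (11/8)·R1: [0, -3/2, 13/8, 13/8]
R3 ← R3 − R2: [0, 0, -1/2, -1/2]
R4 ← R4 − (5/12)·R2: [0, 0, 17/48, 17/48]
R5 ← R5 − (1/4)·R2: [0, 0, -3/16, -3/16]
R4 ← R4 + (17/24)·R3: [0, 0, 0, 0]
R5 ← R5 − (3/8)·R3: [0, 0, 0, 0]
Echelon form has 3 nonzero rows, so rank(C) = 3.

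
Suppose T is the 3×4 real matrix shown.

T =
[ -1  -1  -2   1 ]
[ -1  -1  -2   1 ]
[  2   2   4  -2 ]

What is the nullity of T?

Row reduce to echelon form.
R2 ← R2 − R1: [0, 0, 0, 0]
R3 ← R3 + (2)·R1: [0, 0, 0, 0]
1 nonzero row, so rank(T) = 1.
T has 4 columns; by rank–nullity, nullity = 4 − 1 = 3.

3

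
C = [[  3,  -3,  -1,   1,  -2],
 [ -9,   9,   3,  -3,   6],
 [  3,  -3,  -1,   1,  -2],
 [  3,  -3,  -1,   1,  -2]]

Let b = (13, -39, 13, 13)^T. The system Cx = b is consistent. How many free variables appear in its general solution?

4

Row reduce the augmented matrix [C | b].
R2 ← R2 + (3)·R1: [0, 0, 0, 0, 0, 0]
R3 ← R3 − R1: [0, 0, 0, 0, 0, 0]
R4 ← R4 − R1: [0, 0, 0, 0, 0, 0]
The echelon form has 1 nonzero rows, and every pivot lies in the first 5 columns, so rank(C) = rank([C|b]) = 1.
The system is consistent.
Free variables = (unknowns) − (rank) = 5 − 1 = 4.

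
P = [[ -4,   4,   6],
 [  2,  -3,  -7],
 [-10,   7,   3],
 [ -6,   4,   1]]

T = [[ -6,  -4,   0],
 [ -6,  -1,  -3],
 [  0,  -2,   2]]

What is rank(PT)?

First compute PT:
[[  0,   0,   0],
 [  6,   9,  -5],
 [ 18,  27, -15],
 [ 12,  18, -10]]
Now row reduce the product.
Swap R1 ↔ R2
R3 ← R3 − (3)·R1: [0, 0, 0]
R4 ← R4 − (2)·R1: [0, 0, 0]
1 nonzero row, so rank(PT) = 1.

1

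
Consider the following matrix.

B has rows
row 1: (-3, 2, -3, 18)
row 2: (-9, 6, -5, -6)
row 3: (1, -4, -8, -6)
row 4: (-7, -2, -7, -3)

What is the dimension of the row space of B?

Row reduce to echelon form.
R2 ← R2 − (3)·R1: [0, 0, 4, -60]
R3 ← R3 + (1/3)·R1: [0, -10/3, -9, 0]
R4 ← R4 − (7/3)·R1: [0, -20/3, 0, -45]
Swap R2 ↔ R3
R4 ← R4 − (2)·R2: [0, 0, 18, -45]
R4 ← R4 − (9/2)·R3: [0, 0, 0, 225]
Echelon form has 4 nonzero rows, so rank(B) = 4.
The row space has dimension equal to the rank: 4.

4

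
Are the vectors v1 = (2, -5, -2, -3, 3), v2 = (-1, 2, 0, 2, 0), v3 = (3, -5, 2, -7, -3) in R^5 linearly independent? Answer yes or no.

no

Form the matrix with these vectors as rows and row reduce.
R2 ← R2 + (1/2)·R1: [0, -1/2, -1, 1/2, 3/2]
R3 ← R3 − (3/2)·R1: [0, 5/2, 5, -5/2, -15/2]
R3 ← R3 + (5)·R2: [0, 0, 0, 0, 0]
2 nonzero rows, so the 3 vectors span a space of dimension 2.
Since 2 < 3, the vectors are linearly dependent.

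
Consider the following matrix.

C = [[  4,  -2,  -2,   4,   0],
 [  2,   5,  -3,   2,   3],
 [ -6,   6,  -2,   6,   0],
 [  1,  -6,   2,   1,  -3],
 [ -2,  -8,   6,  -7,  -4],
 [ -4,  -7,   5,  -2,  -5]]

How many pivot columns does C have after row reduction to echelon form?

Row reduce to echelon form.
R2 ← R2 − (1/2)·R1: [0, 6, -2, 0, 3]
R3 ← R3 + (3/2)·R1: [0, 3, -5, 12, 0]
R4 ← R4 − (1/4)·R1: [0, -11/2, 5/2, 0, -3]
R5 ← R5 + (1/2)·R1: [0, -9, 5, -5, -4]
R6 ← R6 + R1: [0, -9, 3, 2, -5]
R3 ← R3 − (1/2)·R2: [0, 0, -4, 12, -3/2]
R4 ← R4 + (11/12)·R2: [0, 0, 2/3, 0, -1/4]
R5 ← R5 + (3/2)·R2: [0, 0, 2, -5, 1/2]
R6 ← R6 + (3/2)·R2: [0, 0, 0, 2, -1/2]
R4 ← R4 + (1/6)·R3: [0, 0, 0, 2, -1/2]
R5 ← R5 + (1/2)·R3: [0, 0, 0, 1, -1/4]
R5 ← R5 − (1/2)·R4: [0, 0, 0, 0, 0]
R6 ← R6 − R4: [0, 0, 0, 0, 0]
Echelon form has 4 nonzero rows, so rank(C) = 4.
Each nonzero row contributes one pivot column: 4 pivot columns.

4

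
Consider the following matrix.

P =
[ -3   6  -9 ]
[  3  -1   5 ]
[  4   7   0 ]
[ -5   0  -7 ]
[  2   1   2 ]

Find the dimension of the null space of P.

1

Row reduce to echelon form.
R2 ← R2 + R1: [0, 5, -4]
R3 ← R3 + (4/3)·R1: [0, 15, -12]
R4 ← R4 − (5/3)·R1: [0, -10, 8]
R5 ← R5 + (2/3)·R1: [0, 5, -4]
R3 ← R3 − (3)·R2: [0, 0, 0]
R4 ← R4 + (2)·R2: [0, 0, 0]
R5 ← R5 − R2: [0, 0, 0]
2 nonzero rows, so rank(P) = 2.
P has 3 columns; by rank–nullity, nullity = 3 − 2 = 1.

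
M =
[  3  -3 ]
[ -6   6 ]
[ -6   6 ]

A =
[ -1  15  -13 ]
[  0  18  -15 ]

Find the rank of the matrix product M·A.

First compute MA:
[[ -3,  -9,   6],
 [  6,  18, -12],
 [  6,  18, -12]]
Now row reduce the product.
R2 ← R2 + (2)·R1: [0, 0, 0]
R3 ← R3 + (2)·R1: [0, 0, 0]
1 nonzero row, so rank(MA) = 1.

1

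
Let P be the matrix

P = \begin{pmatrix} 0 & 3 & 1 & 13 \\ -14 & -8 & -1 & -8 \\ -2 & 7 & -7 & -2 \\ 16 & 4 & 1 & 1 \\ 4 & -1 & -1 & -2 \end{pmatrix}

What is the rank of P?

4

Row reduce to echelon form.
Swap R1 ↔ R2
R3 ← R3 − (1/7)·R1: [0, 57/7, -48/7, -6/7]
R4 ← R4 + (8/7)·R1: [0, -36/7, -1/7, -57/7]
R5 ← R5 + (2/7)·R1: [0, -23/7, -9/7, -30/7]
R3 ← R3 − (19/7)·R2: [0, 0, -67/7, -253/7]
R4 ← R4 + (12/7)·R2: [0, 0, 11/7, 99/7]
R5 ← R5 + (23/21)·R2: [0, 0, -4/21, 209/21]
R4 ← R4 + (11/67)·R3: [0, 0, 0, 550/67]
R5 ← R5 − (4/201)·R3: [0, 0, 0, 715/67]
R5 ← R5 − (13/10)·R4: [0, 0, 0, 0]
Echelon form has 4 nonzero rows, so rank(P) = 4.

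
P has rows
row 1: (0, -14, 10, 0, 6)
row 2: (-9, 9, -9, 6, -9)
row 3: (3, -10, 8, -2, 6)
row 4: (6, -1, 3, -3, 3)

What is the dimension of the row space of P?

3

Row reduce to echelon form.
Swap R1 ↔ R2
R3 ← R3 + (1/3)·R1: [0, -7, 5, 0, 3]
R4 ← R4 + (2/3)·R1: [0, 5, -3, 1, -3]
R3 ← R3 − (1/2)·R2: [0, 0, 0, 0, 0]
R4 ← R4 + (5/14)·R2: [0, 0, 4/7, 1, -6/7]
Swap R3 ↔ R4
Echelon form has 3 nonzero rows, so rank(P) = 3.
The row space has dimension equal to the rank: 3.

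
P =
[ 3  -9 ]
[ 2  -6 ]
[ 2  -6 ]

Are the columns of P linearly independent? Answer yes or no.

Row reduce P to echelon form.
R2 ← R2 − (2/3)·R1: [0, 0]
R3 ← R3 − (2/3)·R1: [0, 0]
1 pivot among 2 columns.
Only 1 < 2 pivot columns, so the columns are linearly dependent.

no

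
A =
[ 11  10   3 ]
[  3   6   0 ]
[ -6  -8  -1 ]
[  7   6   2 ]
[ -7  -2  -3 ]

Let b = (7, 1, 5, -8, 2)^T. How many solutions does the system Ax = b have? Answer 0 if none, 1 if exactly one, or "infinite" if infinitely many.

Row reduce the augmented matrix [A | b].
R2 ← R2 − (3/11)·R1: [0, 36/11, -9/11, -10/11]
R3 ← R3 + (6/11)·R1: [0, -28/11, 7/11, 97/11]
R4 ← R4 − (7/11)·R1: [0, -4/11, 1/11, -137/11]
R5 ← R5 + (7/11)·R1: [0, 48/11, -12/11, 71/11]
R3 ← R3 + (7/9)·R2: [0, 0, 0, 73/9]
R4 ← R4 + (1/9)·R2: [0, 0, 0, -113/9]
R5 ← R5 − (4/3)·R2: [0, 0, 0, 23/3]
R4 ← R4 + (113/73)·R3: [0, 0, 0, 0]
R5 ← R5 − (69/73)·R3: [0, 0, 0, 0]
The echelon form has 3 nonzero rows; the last pivot sits in the augmented column, so rank(A) = 2 but rank([A|b]) = 3.
Since the ranks differ, the system is inconsistent.
It has no solutions.

0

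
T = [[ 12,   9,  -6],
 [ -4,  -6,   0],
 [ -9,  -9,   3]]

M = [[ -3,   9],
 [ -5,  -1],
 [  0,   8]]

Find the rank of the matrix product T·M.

2

First compute TM:
[[-81,  51],
 [ 42, -30],
 [ 72, -48]]
Now row reduce the product.
R2 ← R2 + (14/27)·R1: [0, -32/9]
R3 ← R3 + (8/9)·R1: [0, -8/3]
R3 ← R3 − (3/4)·R2: [0, 0]
2 nonzero rows, so rank(TM) = 2.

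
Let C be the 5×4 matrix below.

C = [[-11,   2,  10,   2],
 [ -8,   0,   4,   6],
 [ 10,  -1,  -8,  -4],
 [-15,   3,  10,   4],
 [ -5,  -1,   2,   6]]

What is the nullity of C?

1

Row reduce to echelon form.
R2 ← R2 − (8/11)·R1: [0, -16/11, -36/11, 50/11]
R3 ← R3 + (10/11)·R1: [0, 9/11, 12/11, -24/11]
R4 ← R4 − (15/11)·R1: [0, 3/11, -40/11, 14/11]
R5 ← R5 − (5/11)·R1: [0, -21/11, -28/11, 56/11]
R3 ← R3 + (9/16)·R2: [0, 0, -3/4, 3/8]
R4 ← R4 + (3/16)·R2: [0, 0, -17/4, 17/8]
R5 ← R5 − (21/16)·R2: [0, 0, 7/4, -7/8]
R4 ← R4 − (17/3)·R3: [0, 0, 0, 0]
R5 ← R5 + (7/3)·R3: [0, 0, 0, 0]
3 nonzero rows, so rank(C) = 3.
C has 4 columns; by rank–nullity, nullity = 4 − 3 = 1.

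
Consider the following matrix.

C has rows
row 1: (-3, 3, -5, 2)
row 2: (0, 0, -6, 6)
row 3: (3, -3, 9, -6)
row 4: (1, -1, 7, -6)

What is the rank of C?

Row reduce to echelon form.
R3 ← R3 + R1: [0, 0, 4, -4]
R4 ← R4 + (1/3)·R1: [0, 0, 16/3, -16/3]
R3 ← R3 + (2/3)·R2: [0, 0, 0, 0]
R4 ← R4 + (8/9)·R2: [0, 0, 0, 0]
Echelon form has 2 nonzero rows, so rank(C) = 2.

2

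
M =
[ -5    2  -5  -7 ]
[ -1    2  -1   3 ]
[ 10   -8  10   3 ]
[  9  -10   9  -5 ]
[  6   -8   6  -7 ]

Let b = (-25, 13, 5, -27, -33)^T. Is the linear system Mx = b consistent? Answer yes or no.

Row reduce the augmented matrix [M | b].
R2 ← R2 − (1/5)·R1: [0, 8/5, 0, 22/5, 18]
R3 ← R3 + (2)·R1: [0, -4, 0, -11, -45]
R4 ← R4 + (9/5)·R1: [0, -32/5, 0, -88/5, -72]
R5 ← R5 + (6/5)·R1: [0, -28/5, 0, -77/5, -63]
R3 ← R3 + (5/2)·R2: [0, 0, 0, 0, 0]
R4 ← R4 + (4)·R2: [0, 0, 0, 0, 0]
R5 ← R5 + (7/2)·R2: [0, 0, 0, 0, 0]
The echelon form has 2 nonzero rows, and every pivot lies in the first 4 columns, so rank(M) = rank([M|b]) = 2.
The system is consistent.

yes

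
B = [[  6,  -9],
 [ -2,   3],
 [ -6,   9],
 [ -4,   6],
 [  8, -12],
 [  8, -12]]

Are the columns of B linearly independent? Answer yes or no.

no

Row reduce B to echelon form.
R2 ← R2 + (1/3)·R1: [0, 0]
R3 ← R3 + R1: [0, 0]
R4 ← R4 + (2/3)·R1: [0, 0]
R5 ← R5 − (4/3)·R1: [0, 0]
R6 ← R6 − (4/3)·R1: [0, 0]
1 pivot among 2 columns.
Only 1 < 2 pivot columns, so the columns are linearly dependent.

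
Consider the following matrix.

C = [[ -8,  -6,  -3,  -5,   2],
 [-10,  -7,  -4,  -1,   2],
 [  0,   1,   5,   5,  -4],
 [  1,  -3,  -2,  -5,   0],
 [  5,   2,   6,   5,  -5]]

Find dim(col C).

5

Row reduce to echelon form.
R2 ← R2 − (5/4)·R1: [0, 1/2, -1/4, 21/4, -1/2]
R4 ← R4 + (1/8)·R1: [0, -15/4, -19/8, -45/8, 1/4]
R5 ← R5 + (5/8)·R1: [0, -7/4, 33/8, 15/8, -15/4]
R3 ← R3 − (2)·R2: [0, 0, 11/2, -11/2, -3]
R4 ← R4 + (15/2)·R2: [0, 0, -17/4, 135/4, -7/2]
R5 ← R5 + (7/2)·R2: [0, 0, 13/4, 81/4, -11/2]
R4 ← R4 + (17/22)·R3: [0, 0, 0, 59/2, -64/11]
R5 ← R5 − (13/22)·R3: [0, 0, 0, 47/2, -41/11]
R5 ← R5 − (47/59)·R4: [0, 0, 0, 0, 589/649]
Echelon form has 5 nonzero rows, so rank(C) = 5.
The column space has dimension equal to the rank: 5.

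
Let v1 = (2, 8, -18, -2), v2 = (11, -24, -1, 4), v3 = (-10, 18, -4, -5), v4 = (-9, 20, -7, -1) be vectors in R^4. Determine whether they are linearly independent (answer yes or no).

yes

Form the matrix with these vectors as rows and row reduce.
R2 ← R2 − (11/2)·R1: [0, -68, 98, 15]
R3 ← R3 + (5)·R1: [0, 58, -94, -15]
R4 ← R4 + (9/2)·R1: [0, 56, -88, -10]
R3 ← R3 + (29/34)·R2: [0, 0, -177/17, -75/34]
R4 ← R4 + (14/17)·R2: [0, 0, -124/17, 40/17]
R4 ← R4 − (124/177)·R3: [0, 0, 0, 230/59]
4 nonzero rows, so the 4 vectors span a space of dimension 4.
Since 4 = 4, the vectors are linearly independent.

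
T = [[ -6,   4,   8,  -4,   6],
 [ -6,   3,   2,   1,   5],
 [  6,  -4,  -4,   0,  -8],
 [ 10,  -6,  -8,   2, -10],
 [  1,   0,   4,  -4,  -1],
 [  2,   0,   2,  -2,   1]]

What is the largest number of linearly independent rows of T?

Row reduce to echelon form.
R2 ← R2 − R1: [0, -1, -6, 5, -1]
R3 ← R3 + R1: [0, 0, 4, -4, -2]
R4 ← R4 + (5/3)·R1: [0, 2/3, 16/3, -14/3, 0]
R5 ← R5 + (1/6)·R1: [0, 2/3, 16/3, -14/3, 0]
R6 ← R6 + (1/3)·R1: [0, 4/3, 14/3, -10/3, 3]
R4 ← R4 + (2/3)·R2: [0, 0, 4/3, -4/3, -2/3]
R5 ← R5 + (2/3)·R2: [0, 0, 4/3, -4/3, -2/3]
R6 ← R6 + (4/3)·R2: [0, 0, -10/3, 10/3, 5/3]
R4 ← R4 − (1/3)·R3: [0, 0, 0, 0, 0]
R5 ← R5 − (1/3)·R3: [0, 0, 0, 0, 0]
R6 ← R6 + (5/6)·R3: [0, 0, 0, 0, 0]
Echelon form has 3 nonzero rows, so rank(T) = 3.
The rank gives the maximum number of linearly independent rows: 3.

3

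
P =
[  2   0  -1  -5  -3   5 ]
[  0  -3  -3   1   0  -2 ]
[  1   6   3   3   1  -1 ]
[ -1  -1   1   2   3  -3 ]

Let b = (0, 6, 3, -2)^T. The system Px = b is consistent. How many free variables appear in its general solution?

2

Row reduce the augmented matrix [P | b].
R3 ← R3 − (1/2)·R1: [0, 6, 7/2, 11/2, 5/2, -7/2, 3]
R4 ← R4 + (1/2)·R1: [0, -1, 1/2, -1/2, 3/2, -1/2, -2]
R3 ← R3 + (2)·R2: [0, 0, -5/2, 15/2, 5/2, -15/2, 15]
R4 ← R4 − (1/3)·R2: [0, 0, 3/2, -5/6, 3/2, 1/6, -4]
R4 ← R4 + (3/5)·R3: [0, 0, 0, 11/3, 3, -13/3, 5]
The echelon form has 4 nonzero rows, and every pivot lies in the first 6 columns, so rank(P) = rank([P|b]) = 4.
The system is consistent.
Free variables = (unknowns) − (rank) = 6 − 4 = 2.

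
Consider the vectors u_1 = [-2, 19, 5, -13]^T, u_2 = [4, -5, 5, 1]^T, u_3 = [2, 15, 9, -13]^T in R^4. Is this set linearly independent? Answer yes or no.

yes

Form the matrix with these vectors as rows and row reduce.
R2 ← R2 + (2)·R1: [0, 33, 15, -25]
R3 ← R3 + R1: [0, 34, 14, -26]
R3 ← R3 − (34/33)·R2: [0, 0, -16/11, -8/33]
3 nonzero rows, so the 3 vectors span a space of dimension 3.
Since 3 = 3, the vectors are linearly independent.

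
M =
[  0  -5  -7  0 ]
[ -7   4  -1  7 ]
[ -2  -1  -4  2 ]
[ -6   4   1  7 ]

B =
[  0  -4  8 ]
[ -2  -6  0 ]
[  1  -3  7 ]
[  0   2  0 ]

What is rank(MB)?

First compute MB:
[[  3,  51, -49],
 [ -9,  21, -63],
 [ -2,  30, -44],
 [ -7,  11, -41]]
Now row reduce the product.
R2 ← R2 + (3)·R1: [0, 174, -210]
R3 ← R3 + (2/3)·R1: [0, 64, -230/3]
R4 ← R4 + (7/3)·R1: [0, 130, -466/3]
R3 ← R3 − (32/87)·R2: [0, 0, 50/87]
R4 ← R4 − (65/87)·R2: [0, 0, 136/87]
R4 ← R4 − (68/25)·R3: [0, 0, 0]
3 nonzero rows, so rank(MB) = 3.

3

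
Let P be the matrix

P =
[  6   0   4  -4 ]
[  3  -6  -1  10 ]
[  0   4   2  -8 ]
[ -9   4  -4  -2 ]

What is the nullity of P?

Row reduce to echelon form.
R2 ← R2 − (1/2)·R1: [0, -6, -3, 12]
R4 ← R4 + (3/2)·R1: [0, 4, 2, -8]
R3 ← R3 + (2/3)·R2: [0, 0, 0, 0]
R4 ← R4 + (2/3)·R2: [0, 0, 0, 0]
2 nonzero rows, so rank(P) = 2.
P has 4 columns; by rank–nullity, nullity = 4 − 2 = 2.

2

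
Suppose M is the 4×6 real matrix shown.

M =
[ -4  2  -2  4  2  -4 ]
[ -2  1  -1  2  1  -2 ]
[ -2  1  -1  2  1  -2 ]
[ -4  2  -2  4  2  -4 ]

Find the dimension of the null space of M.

5

Row reduce to echelon form.
R2 ← R2 − (1/2)·R1: [0, 0, 0, 0, 0, 0]
R3 ← R3 − (1/2)·R1: [0, 0, 0, 0, 0, 0]
R4 ← R4 − R1: [0, 0, 0, 0, 0, 0]
1 nonzero row, so rank(M) = 1.
M has 6 columns; by rank–nullity, nullity = 6 − 1 = 5.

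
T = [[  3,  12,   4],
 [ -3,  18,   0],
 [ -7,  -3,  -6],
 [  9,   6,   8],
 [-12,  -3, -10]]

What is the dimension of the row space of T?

Row reduce to echelon form.
R2 ← R2 + R1: [0, 30, 4]
R3 ← R3 + (7/3)·R1: [0, 25, 10/3]
R4 ← R4 − (3)·R1: [0, -30, -4]
R5 ← R5 + (4)·R1: [0, 45, 6]
R3 ← R3 − (5/6)·R2: [0, 0, 0]
R4 ← R4 + R2: [0, 0, 0]
R5 ← R5 − (3/2)·R2: [0, 0, 0]
Echelon form has 2 nonzero rows, so rank(T) = 2.
The row space has dimension equal to the rank: 2.

2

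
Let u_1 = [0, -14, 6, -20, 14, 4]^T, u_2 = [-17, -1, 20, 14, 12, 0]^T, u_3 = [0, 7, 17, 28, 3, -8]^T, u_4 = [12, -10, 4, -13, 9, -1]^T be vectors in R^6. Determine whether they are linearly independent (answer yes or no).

Form the matrix with these vectors as rows and row reduce.
Swap R1 ↔ R2
R4 ← R4 + (12/17)·R1: [0, -182/17, 308/17, -53/17, 297/17, -1]
R3 ← R3 + (1/2)·R2: [0, 0, 20, 18, 10, -6]
R4 ← R4 − (13/17)·R2: [0, 0, 230/17, 207/17, 115/17, -69/17]
R4 ← R4 − (23/34)·R3: [0, 0, 0, 0, 0, 0]
3 nonzero rows, so the 4 vectors span a space of dimension 3.
Since 3 < 4, the vectors are linearly dependent.

no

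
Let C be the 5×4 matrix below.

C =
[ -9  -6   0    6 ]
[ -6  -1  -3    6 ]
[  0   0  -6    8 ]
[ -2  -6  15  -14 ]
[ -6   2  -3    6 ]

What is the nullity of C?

0

Row reduce to echelon form.
R2 ← R2 − (2/3)·R1: [0, 3, -3, 2]
R4 ← R4 − (2/9)·R1: [0, -14/3, 15, -46/3]
R5 ← R5 − (2/3)·R1: [0, 6, -3, 2]
R4 ← R4 + (14/9)·R2: [0, 0, 31/3, -110/9]
R5 ← R5 − (2)·R2: [0, 0, 3, -2]
R4 ← R4 + (31/18)·R3: [0, 0, 0, 14/9]
R5 ← R5 + (1/2)·R3: [0, 0, 0, 2]
R5 ← R5 − (9/7)·R4: [0, 0, 0, 0]
4 nonzero rows, so rank(C) = 4.
C has 4 columns; by rank–nullity, nullity = 4 − 4 = 0.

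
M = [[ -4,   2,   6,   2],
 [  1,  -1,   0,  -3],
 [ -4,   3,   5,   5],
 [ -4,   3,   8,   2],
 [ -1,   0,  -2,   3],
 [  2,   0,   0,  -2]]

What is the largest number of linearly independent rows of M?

Row reduce to echelon form.
R2 ← R2 + (1/4)·R1: [0, -1/2, 3/2, -5/2]
R3 ← R3 − R1: [0, 1, -1, 3]
R4 ← R4 − R1: [0, 1, 2, 0]
R5 ← R5 − (1/4)·R1: [0, -1/2, -7/2, 5/2]
R6 ← R6 + (1/2)·R1: [0, 1, 3, -1]
R3 ← R3 + (2)·R2: [0, 0, 2, -2]
R4 ← R4 + (2)·R2: [0, 0, 5, -5]
R5 ← R5 − R2: [0, 0, -5, 5]
R6 ← R6 + (2)·R2: [0, 0, 6, -6]
R4 ← R4 − (5/2)·R3: [0, 0, 0, 0]
R5 ← R5 + (5/2)·R3: [0, 0, 0, 0]
R6 ← R6 − (3)·R3: [0, 0, 0, 0]
Echelon form has 3 nonzero rows, so rank(M) = 3.
The rank gives the maximum number of linearly independent rows: 3.

3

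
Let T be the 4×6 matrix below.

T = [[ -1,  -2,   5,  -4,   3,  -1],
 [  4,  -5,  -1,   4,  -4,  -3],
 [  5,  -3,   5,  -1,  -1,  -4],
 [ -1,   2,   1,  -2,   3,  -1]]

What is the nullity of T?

2

Row reduce to echelon form.
R2 ← R2 + (4)·R1: [0, -13, 19, -12, 8, -7]
R3 ← R3 + (5)·R1: [0, -13, 30, -21, 14, -9]
R4 ← R4 − R1: [0, 4, -4, 2, 0, 0]
R3 ← R3 − R2: [0, 0, 11, -9, 6, -2]
R4 ← R4 + (4/13)·R2: [0, 0, 24/13, -22/13, 32/13, -28/13]
R4 ← R4 − (24/143)·R3: [0, 0, 0, -2/11, 16/11, -20/11]
4 nonzero rows, so rank(T) = 4.
T has 6 columns; by rank–nullity, nullity = 6 − 4 = 2.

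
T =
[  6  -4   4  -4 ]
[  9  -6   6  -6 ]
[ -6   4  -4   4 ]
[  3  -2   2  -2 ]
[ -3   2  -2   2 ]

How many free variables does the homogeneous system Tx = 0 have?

3

Row reduce to echelon form.
R2 ← R2 − (3/2)·R1: [0, 0, 0, 0]
R3 ← R3 + R1: [0, 0, 0, 0]
R4 ← R4 − (1/2)·R1: [0, 0, 0, 0]
R5 ← R5 + (1/2)·R1: [0, 0, 0, 0]
1 nonzero row, so rank(T) = 1.
T has 4 columns; by rank–nullity, nullity = 4 − 1 = 3.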